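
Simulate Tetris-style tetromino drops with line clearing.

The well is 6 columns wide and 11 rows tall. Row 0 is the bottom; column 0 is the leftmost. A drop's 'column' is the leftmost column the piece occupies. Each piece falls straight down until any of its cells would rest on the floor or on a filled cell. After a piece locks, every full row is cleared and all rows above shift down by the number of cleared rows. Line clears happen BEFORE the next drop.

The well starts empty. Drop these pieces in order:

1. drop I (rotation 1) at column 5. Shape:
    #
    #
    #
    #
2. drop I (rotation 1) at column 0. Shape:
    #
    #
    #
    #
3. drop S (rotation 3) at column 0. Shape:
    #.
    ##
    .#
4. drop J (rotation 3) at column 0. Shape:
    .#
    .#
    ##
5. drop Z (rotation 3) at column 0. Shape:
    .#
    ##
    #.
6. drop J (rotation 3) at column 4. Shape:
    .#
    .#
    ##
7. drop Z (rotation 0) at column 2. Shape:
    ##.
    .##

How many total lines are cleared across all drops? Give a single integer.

Answer: 0

Derivation:
Drop 1: I rot1 at col 5 lands with bottom-row=0; cleared 0 line(s) (total 0); column heights now [0 0 0 0 0 4], max=4
Drop 2: I rot1 at col 0 lands with bottom-row=0; cleared 0 line(s) (total 0); column heights now [4 0 0 0 0 4], max=4
Drop 3: S rot3 at col 0 lands with bottom-row=3; cleared 0 line(s) (total 0); column heights now [6 5 0 0 0 4], max=6
Drop 4: J rot3 at col 0 lands with bottom-row=6; cleared 0 line(s) (total 0); column heights now [7 9 0 0 0 4], max=9
Drop 5: Z rot3 at col 0 lands with bottom-row=8; cleared 0 line(s) (total 0); column heights now [10 11 0 0 0 4], max=11
Drop 6: J rot3 at col 4 lands with bottom-row=4; cleared 0 line(s) (total 0); column heights now [10 11 0 0 5 7], max=11
Drop 7: Z rot0 at col 2 lands with bottom-row=5; cleared 0 line(s) (total 0); column heights now [10 11 7 7 6 7], max=11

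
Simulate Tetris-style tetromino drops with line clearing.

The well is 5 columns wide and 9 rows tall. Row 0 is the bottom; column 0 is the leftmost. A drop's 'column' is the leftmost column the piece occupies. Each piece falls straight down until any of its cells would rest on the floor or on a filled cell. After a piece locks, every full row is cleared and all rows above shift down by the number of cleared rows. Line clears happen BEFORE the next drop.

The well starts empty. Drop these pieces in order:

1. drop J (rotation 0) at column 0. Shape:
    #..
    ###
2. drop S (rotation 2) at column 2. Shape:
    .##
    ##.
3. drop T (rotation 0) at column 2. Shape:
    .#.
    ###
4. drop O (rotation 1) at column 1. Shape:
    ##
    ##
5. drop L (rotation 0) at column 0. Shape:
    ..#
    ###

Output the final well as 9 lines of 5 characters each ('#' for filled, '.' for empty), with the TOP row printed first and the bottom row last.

Drop 1: J rot0 at col 0 lands with bottom-row=0; cleared 0 line(s) (total 0); column heights now [2 1 1 0 0], max=2
Drop 2: S rot2 at col 2 lands with bottom-row=1; cleared 0 line(s) (total 0); column heights now [2 1 2 3 3], max=3
Drop 3: T rot0 at col 2 lands with bottom-row=3; cleared 0 line(s) (total 0); column heights now [2 1 4 5 4], max=5
Drop 4: O rot1 at col 1 lands with bottom-row=4; cleared 0 line(s) (total 0); column heights now [2 6 6 5 4], max=6
Drop 5: L rot0 at col 0 lands with bottom-row=6; cleared 0 line(s) (total 0); column heights now [7 7 8 5 4], max=8

Answer: .....
..#..
###..
.##..
.###.
..###
...##
#.##.
###..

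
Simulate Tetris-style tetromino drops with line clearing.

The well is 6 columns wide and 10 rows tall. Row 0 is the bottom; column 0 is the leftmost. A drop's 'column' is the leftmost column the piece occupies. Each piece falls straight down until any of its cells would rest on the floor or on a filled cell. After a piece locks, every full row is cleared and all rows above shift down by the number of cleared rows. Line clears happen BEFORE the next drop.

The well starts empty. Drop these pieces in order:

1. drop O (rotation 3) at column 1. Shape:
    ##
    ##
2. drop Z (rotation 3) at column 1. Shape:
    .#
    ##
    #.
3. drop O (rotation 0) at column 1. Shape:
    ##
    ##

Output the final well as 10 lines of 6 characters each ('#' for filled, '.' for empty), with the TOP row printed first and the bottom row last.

Answer: ......
......
......
.##...
.##...
..#...
.##...
.#....
.##...
.##...

Derivation:
Drop 1: O rot3 at col 1 lands with bottom-row=0; cleared 0 line(s) (total 0); column heights now [0 2 2 0 0 0], max=2
Drop 2: Z rot3 at col 1 lands with bottom-row=2; cleared 0 line(s) (total 0); column heights now [0 4 5 0 0 0], max=5
Drop 3: O rot0 at col 1 lands with bottom-row=5; cleared 0 line(s) (total 0); column heights now [0 7 7 0 0 0], max=7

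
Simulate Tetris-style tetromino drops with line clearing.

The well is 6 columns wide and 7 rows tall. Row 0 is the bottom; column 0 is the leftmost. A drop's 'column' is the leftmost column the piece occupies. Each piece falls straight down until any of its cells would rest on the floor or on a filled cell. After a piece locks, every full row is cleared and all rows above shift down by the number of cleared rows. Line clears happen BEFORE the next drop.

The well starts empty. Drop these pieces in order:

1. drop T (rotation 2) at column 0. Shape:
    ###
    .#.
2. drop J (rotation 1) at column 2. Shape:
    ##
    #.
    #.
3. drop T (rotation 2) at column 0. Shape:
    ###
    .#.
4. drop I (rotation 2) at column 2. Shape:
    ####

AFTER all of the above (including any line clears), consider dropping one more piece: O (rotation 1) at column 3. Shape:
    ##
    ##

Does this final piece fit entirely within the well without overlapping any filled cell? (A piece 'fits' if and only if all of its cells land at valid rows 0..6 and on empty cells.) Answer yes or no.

Drop 1: T rot2 at col 0 lands with bottom-row=0; cleared 0 line(s) (total 0); column heights now [2 2 2 0 0 0], max=2
Drop 2: J rot1 at col 2 lands with bottom-row=2; cleared 0 line(s) (total 0); column heights now [2 2 5 5 0 0], max=5
Drop 3: T rot2 at col 0 lands with bottom-row=4; cleared 0 line(s) (total 0); column heights now [6 6 6 5 0 0], max=6
Drop 4: I rot2 at col 2 lands with bottom-row=6; cleared 0 line(s) (total 0); column heights now [6 6 7 7 7 7], max=7
Test piece O rot1 at col 3 (width 2): heights before test = [6 6 7 7 7 7]; fits = False

Answer: no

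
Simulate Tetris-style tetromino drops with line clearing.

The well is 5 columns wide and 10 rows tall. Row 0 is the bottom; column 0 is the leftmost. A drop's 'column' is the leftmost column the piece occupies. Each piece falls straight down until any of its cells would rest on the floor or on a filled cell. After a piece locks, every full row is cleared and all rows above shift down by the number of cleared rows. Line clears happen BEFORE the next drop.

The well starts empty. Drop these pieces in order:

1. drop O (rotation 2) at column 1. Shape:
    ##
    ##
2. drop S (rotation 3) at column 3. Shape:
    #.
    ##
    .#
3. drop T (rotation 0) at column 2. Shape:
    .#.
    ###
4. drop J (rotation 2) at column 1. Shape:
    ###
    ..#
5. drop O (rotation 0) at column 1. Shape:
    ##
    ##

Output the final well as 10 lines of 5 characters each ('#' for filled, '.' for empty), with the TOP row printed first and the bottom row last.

Drop 1: O rot2 at col 1 lands with bottom-row=0; cleared 0 line(s) (total 0); column heights now [0 2 2 0 0], max=2
Drop 2: S rot3 at col 3 lands with bottom-row=0; cleared 0 line(s) (total 0); column heights now [0 2 2 3 2], max=3
Drop 3: T rot0 at col 2 lands with bottom-row=3; cleared 0 line(s) (total 0); column heights now [0 2 4 5 4], max=5
Drop 4: J rot2 at col 1 lands with bottom-row=5; cleared 0 line(s) (total 0); column heights now [0 7 7 7 4], max=7
Drop 5: O rot0 at col 1 lands with bottom-row=7; cleared 0 line(s) (total 0); column heights now [0 9 9 7 4], max=9

Answer: .....
.##..
.##..
.###.
...#.
...#.
..###
...#.
.####
.##.#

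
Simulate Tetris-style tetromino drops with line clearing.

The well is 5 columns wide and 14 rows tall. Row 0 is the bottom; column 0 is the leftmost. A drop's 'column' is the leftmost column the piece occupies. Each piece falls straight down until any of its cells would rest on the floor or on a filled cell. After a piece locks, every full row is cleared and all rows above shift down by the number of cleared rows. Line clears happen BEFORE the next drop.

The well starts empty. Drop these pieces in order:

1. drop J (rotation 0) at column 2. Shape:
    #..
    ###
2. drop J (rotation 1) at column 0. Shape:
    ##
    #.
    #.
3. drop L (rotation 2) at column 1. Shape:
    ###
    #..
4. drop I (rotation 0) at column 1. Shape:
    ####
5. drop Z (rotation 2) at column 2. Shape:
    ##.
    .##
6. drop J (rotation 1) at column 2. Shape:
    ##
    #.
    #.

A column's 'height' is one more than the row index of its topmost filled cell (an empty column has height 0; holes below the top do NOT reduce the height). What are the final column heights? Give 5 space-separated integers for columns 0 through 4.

Answer: 3 6 11 11 7

Derivation:
Drop 1: J rot0 at col 2 lands with bottom-row=0; cleared 0 line(s) (total 0); column heights now [0 0 2 1 1], max=2
Drop 2: J rot1 at col 0 lands with bottom-row=0; cleared 0 line(s) (total 0); column heights now [3 3 2 1 1], max=3
Drop 3: L rot2 at col 1 lands with bottom-row=3; cleared 0 line(s) (total 0); column heights now [3 5 5 5 1], max=5
Drop 4: I rot0 at col 1 lands with bottom-row=5; cleared 0 line(s) (total 0); column heights now [3 6 6 6 6], max=6
Drop 5: Z rot2 at col 2 lands with bottom-row=6; cleared 0 line(s) (total 0); column heights now [3 6 8 8 7], max=8
Drop 6: J rot1 at col 2 lands with bottom-row=8; cleared 0 line(s) (total 0); column heights now [3 6 11 11 7], max=11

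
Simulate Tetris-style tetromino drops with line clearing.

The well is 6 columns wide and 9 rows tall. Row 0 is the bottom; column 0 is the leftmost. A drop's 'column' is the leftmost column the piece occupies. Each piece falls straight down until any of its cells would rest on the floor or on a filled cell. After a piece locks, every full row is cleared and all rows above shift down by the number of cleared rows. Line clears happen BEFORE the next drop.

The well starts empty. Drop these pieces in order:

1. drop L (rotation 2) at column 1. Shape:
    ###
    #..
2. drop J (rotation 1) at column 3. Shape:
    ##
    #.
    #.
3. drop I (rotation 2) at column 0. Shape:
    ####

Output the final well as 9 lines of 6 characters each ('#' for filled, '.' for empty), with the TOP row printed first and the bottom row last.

Answer: ......
......
......
####..
...##.
...#..
...#..
.###..
.#....

Derivation:
Drop 1: L rot2 at col 1 lands with bottom-row=0; cleared 0 line(s) (total 0); column heights now [0 2 2 2 0 0], max=2
Drop 2: J rot1 at col 3 lands with bottom-row=2; cleared 0 line(s) (total 0); column heights now [0 2 2 5 5 0], max=5
Drop 3: I rot2 at col 0 lands with bottom-row=5; cleared 0 line(s) (total 0); column heights now [6 6 6 6 5 0], max=6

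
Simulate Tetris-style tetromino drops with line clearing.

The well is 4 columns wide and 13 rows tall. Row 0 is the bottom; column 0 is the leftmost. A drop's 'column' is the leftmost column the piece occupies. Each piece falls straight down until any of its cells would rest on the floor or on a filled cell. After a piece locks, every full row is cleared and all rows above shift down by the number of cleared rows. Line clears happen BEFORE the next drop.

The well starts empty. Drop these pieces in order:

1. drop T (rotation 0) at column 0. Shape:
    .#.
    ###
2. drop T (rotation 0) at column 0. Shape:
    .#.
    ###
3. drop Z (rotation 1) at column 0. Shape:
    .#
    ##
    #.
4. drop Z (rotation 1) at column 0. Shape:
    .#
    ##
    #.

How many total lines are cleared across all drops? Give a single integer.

Drop 1: T rot0 at col 0 lands with bottom-row=0; cleared 0 line(s) (total 0); column heights now [1 2 1 0], max=2
Drop 2: T rot0 at col 0 lands with bottom-row=2; cleared 0 line(s) (total 0); column heights now [3 4 3 0], max=4
Drop 3: Z rot1 at col 0 lands with bottom-row=3; cleared 0 line(s) (total 0); column heights now [5 6 3 0], max=6
Drop 4: Z rot1 at col 0 lands with bottom-row=5; cleared 0 line(s) (total 0); column heights now [7 8 3 0], max=8

Answer: 0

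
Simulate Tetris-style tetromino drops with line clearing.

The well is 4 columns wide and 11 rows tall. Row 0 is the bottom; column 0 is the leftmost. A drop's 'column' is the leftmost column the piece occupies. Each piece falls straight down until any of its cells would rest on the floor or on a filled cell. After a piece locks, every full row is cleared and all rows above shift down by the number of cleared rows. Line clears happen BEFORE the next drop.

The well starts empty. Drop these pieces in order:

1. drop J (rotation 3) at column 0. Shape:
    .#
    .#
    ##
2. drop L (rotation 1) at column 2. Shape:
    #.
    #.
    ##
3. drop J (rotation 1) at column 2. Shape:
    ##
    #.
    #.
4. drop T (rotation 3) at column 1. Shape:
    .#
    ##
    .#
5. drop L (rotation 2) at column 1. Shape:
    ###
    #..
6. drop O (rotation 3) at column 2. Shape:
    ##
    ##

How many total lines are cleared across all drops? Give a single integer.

Answer: 1

Derivation:
Drop 1: J rot3 at col 0 lands with bottom-row=0; cleared 0 line(s) (total 0); column heights now [1 3 0 0], max=3
Drop 2: L rot1 at col 2 lands with bottom-row=0; cleared 1 line(s) (total 1); column heights now [0 2 2 0], max=2
Drop 3: J rot1 at col 2 lands with bottom-row=2; cleared 0 line(s) (total 1); column heights now [0 2 5 5], max=5
Drop 4: T rot3 at col 1 lands with bottom-row=5; cleared 0 line(s) (total 1); column heights now [0 7 8 5], max=8
Drop 5: L rot2 at col 1 lands with bottom-row=7; cleared 0 line(s) (total 1); column heights now [0 9 9 9], max=9
Drop 6: O rot3 at col 2 lands with bottom-row=9; cleared 0 line(s) (total 1); column heights now [0 9 11 11], max=11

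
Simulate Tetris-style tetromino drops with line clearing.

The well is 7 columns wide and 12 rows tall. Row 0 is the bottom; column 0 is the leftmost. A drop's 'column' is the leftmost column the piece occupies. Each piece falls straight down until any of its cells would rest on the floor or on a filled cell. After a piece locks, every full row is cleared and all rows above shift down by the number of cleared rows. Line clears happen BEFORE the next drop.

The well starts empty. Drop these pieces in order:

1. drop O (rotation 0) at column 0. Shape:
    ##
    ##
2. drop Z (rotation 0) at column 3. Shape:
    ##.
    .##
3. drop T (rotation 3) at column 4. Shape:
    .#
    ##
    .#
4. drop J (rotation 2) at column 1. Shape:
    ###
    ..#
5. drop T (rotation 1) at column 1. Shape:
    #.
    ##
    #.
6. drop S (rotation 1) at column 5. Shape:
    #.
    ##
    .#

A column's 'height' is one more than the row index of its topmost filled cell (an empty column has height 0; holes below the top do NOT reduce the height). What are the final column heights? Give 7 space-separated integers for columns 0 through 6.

Answer: 2 7 6 4 3 6 5

Derivation:
Drop 1: O rot0 at col 0 lands with bottom-row=0; cleared 0 line(s) (total 0); column heights now [2 2 0 0 0 0 0], max=2
Drop 2: Z rot0 at col 3 lands with bottom-row=0; cleared 0 line(s) (total 0); column heights now [2 2 0 2 2 1 0], max=2
Drop 3: T rot3 at col 4 lands with bottom-row=1; cleared 0 line(s) (total 0); column heights now [2 2 0 2 3 4 0], max=4
Drop 4: J rot2 at col 1 lands with bottom-row=2; cleared 0 line(s) (total 0); column heights now [2 4 4 4 3 4 0], max=4
Drop 5: T rot1 at col 1 lands with bottom-row=4; cleared 0 line(s) (total 0); column heights now [2 7 6 4 3 4 0], max=7
Drop 6: S rot1 at col 5 lands with bottom-row=3; cleared 0 line(s) (total 0); column heights now [2 7 6 4 3 6 5], max=7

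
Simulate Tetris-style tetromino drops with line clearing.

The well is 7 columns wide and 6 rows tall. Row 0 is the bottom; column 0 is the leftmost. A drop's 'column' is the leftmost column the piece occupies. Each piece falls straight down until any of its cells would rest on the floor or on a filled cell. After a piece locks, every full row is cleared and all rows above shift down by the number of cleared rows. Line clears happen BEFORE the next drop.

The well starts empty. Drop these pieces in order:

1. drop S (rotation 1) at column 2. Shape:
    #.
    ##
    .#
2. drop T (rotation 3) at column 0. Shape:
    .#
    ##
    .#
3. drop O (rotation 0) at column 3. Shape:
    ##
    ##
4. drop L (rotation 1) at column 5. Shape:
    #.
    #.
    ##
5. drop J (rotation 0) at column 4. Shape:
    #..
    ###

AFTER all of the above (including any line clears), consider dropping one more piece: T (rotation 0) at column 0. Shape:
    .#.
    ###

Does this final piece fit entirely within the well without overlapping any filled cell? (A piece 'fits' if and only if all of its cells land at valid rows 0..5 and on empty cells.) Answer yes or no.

Answer: yes

Derivation:
Drop 1: S rot1 at col 2 lands with bottom-row=0; cleared 0 line(s) (total 0); column heights now [0 0 3 2 0 0 0], max=3
Drop 2: T rot3 at col 0 lands with bottom-row=0; cleared 0 line(s) (total 0); column heights now [2 3 3 2 0 0 0], max=3
Drop 3: O rot0 at col 3 lands with bottom-row=2; cleared 0 line(s) (total 0); column heights now [2 3 3 4 4 0 0], max=4
Drop 4: L rot1 at col 5 lands with bottom-row=0; cleared 0 line(s) (total 0); column heights now [2 3 3 4 4 3 1], max=4
Drop 5: J rot0 at col 4 lands with bottom-row=4; cleared 0 line(s) (total 0); column heights now [2 3 3 4 6 5 5], max=6
Test piece T rot0 at col 0 (width 3): heights before test = [2 3 3 4 6 5 5]; fits = True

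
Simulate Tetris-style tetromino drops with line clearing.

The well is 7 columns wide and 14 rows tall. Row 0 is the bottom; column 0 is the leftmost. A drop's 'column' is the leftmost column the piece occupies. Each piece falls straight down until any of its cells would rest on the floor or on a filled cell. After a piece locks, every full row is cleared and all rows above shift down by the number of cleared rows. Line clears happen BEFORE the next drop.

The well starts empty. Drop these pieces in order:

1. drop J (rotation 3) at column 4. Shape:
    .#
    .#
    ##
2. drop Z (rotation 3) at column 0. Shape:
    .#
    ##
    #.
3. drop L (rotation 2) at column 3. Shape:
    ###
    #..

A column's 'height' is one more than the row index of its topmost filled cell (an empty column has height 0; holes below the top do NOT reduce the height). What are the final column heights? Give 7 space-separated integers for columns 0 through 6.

Drop 1: J rot3 at col 4 lands with bottom-row=0; cleared 0 line(s) (total 0); column heights now [0 0 0 0 1 3 0], max=3
Drop 2: Z rot3 at col 0 lands with bottom-row=0; cleared 0 line(s) (total 0); column heights now [2 3 0 0 1 3 0], max=3
Drop 3: L rot2 at col 3 lands with bottom-row=2; cleared 0 line(s) (total 0); column heights now [2 3 0 4 4 4 0], max=4

Answer: 2 3 0 4 4 4 0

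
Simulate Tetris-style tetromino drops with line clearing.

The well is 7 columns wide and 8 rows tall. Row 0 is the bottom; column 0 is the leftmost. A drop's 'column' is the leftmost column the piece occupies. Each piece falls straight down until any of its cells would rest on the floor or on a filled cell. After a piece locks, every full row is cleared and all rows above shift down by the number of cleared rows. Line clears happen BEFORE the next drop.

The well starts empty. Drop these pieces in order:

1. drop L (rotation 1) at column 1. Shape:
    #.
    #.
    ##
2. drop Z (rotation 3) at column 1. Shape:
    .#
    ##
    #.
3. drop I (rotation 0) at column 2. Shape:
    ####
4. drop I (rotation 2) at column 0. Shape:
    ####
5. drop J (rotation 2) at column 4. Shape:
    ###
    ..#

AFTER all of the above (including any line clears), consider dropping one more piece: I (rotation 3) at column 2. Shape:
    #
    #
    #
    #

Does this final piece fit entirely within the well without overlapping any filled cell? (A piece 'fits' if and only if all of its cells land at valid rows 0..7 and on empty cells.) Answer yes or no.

Answer: no

Derivation:
Drop 1: L rot1 at col 1 lands with bottom-row=0; cleared 0 line(s) (total 0); column heights now [0 3 1 0 0 0 0], max=3
Drop 2: Z rot3 at col 1 lands with bottom-row=3; cleared 0 line(s) (total 0); column heights now [0 5 6 0 0 0 0], max=6
Drop 3: I rot0 at col 2 lands with bottom-row=6; cleared 0 line(s) (total 0); column heights now [0 5 7 7 7 7 0], max=7
Drop 4: I rot2 at col 0 lands with bottom-row=7; cleared 0 line(s) (total 0); column heights now [8 8 8 8 7 7 0], max=8
Drop 5: J rot2 at col 4 lands with bottom-row=6; cleared 1 line(s) (total 1); column heights now [0 5 7 7 7 7 7], max=7
Test piece I rot3 at col 2 (width 1): heights before test = [0 5 7 7 7 7 7]; fits = False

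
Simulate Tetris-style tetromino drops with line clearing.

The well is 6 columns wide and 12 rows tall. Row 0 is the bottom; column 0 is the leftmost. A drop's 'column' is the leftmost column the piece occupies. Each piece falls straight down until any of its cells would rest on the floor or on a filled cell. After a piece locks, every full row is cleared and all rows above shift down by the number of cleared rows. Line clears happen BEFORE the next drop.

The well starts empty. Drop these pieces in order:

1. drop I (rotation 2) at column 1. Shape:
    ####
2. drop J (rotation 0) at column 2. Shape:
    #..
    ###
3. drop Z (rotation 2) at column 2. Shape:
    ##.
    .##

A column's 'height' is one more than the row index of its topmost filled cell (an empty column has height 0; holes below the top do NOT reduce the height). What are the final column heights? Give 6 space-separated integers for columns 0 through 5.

Answer: 0 1 4 4 3 0

Derivation:
Drop 1: I rot2 at col 1 lands with bottom-row=0; cleared 0 line(s) (total 0); column heights now [0 1 1 1 1 0], max=1
Drop 2: J rot0 at col 2 lands with bottom-row=1; cleared 0 line(s) (total 0); column heights now [0 1 3 2 2 0], max=3
Drop 3: Z rot2 at col 2 lands with bottom-row=2; cleared 0 line(s) (total 0); column heights now [0 1 4 4 3 0], max=4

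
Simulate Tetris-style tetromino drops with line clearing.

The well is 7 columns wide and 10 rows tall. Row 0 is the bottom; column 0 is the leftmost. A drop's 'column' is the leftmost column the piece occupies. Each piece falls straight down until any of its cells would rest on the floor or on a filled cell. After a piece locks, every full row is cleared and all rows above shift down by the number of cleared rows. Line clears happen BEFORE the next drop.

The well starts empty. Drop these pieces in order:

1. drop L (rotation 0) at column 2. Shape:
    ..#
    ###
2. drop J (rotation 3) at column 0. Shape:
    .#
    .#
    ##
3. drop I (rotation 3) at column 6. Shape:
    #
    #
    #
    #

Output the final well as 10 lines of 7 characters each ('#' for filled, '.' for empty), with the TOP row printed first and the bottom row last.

Answer: .......
.......
.......
.......
.......
.......
......#
.#....#
.#..#.#
#####.#

Derivation:
Drop 1: L rot0 at col 2 lands with bottom-row=0; cleared 0 line(s) (total 0); column heights now [0 0 1 1 2 0 0], max=2
Drop 2: J rot3 at col 0 lands with bottom-row=0; cleared 0 line(s) (total 0); column heights now [1 3 1 1 2 0 0], max=3
Drop 3: I rot3 at col 6 lands with bottom-row=0; cleared 0 line(s) (total 0); column heights now [1 3 1 1 2 0 4], max=4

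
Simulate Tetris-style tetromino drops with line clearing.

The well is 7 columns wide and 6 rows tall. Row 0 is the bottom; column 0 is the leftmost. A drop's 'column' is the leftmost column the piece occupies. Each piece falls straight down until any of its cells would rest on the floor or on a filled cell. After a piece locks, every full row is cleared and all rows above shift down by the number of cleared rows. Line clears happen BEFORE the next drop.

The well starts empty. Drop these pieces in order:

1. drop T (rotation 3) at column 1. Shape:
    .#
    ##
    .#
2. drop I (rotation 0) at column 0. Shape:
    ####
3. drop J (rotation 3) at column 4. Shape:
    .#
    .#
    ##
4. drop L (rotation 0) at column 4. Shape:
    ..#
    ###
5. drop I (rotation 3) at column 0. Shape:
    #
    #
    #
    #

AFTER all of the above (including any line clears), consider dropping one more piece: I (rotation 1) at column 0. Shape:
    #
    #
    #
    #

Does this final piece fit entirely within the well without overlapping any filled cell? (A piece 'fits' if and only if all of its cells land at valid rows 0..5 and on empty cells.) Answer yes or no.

Drop 1: T rot3 at col 1 lands with bottom-row=0; cleared 0 line(s) (total 0); column heights now [0 2 3 0 0 0 0], max=3
Drop 2: I rot0 at col 0 lands with bottom-row=3; cleared 0 line(s) (total 0); column heights now [4 4 4 4 0 0 0], max=4
Drop 3: J rot3 at col 4 lands with bottom-row=0; cleared 0 line(s) (total 0); column heights now [4 4 4 4 1 3 0], max=4
Drop 4: L rot0 at col 4 lands with bottom-row=3; cleared 1 line(s) (total 1); column heights now [0 2 3 0 1 3 4], max=4
Drop 5: I rot3 at col 0 lands with bottom-row=0; cleared 0 line(s) (total 1); column heights now [4 2 3 0 1 3 4], max=4
Test piece I rot1 at col 0 (width 1): heights before test = [4 2 3 0 1 3 4]; fits = False

Answer: no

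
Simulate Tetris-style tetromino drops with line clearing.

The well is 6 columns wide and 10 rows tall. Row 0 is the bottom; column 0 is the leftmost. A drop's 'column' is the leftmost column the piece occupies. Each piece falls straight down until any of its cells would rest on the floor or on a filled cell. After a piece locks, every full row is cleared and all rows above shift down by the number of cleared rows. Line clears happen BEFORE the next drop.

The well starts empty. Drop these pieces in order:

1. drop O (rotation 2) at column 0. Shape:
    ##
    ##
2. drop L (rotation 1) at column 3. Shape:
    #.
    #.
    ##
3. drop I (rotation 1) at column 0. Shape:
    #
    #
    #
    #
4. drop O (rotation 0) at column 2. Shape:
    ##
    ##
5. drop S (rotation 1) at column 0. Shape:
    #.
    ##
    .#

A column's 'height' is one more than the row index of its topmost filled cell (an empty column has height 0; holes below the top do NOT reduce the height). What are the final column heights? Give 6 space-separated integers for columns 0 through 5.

Answer: 8 7 5 5 1 0

Derivation:
Drop 1: O rot2 at col 0 lands with bottom-row=0; cleared 0 line(s) (total 0); column heights now [2 2 0 0 0 0], max=2
Drop 2: L rot1 at col 3 lands with bottom-row=0; cleared 0 line(s) (total 0); column heights now [2 2 0 3 1 0], max=3
Drop 3: I rot1 at col 0 lands with bottom-row=2; cleared 0 line(s) (total 0); column heights now [6 2 0 3 1 0], max=6
Drop 4: O rot0 at col 2 lands with bottom-row=3; cleared 0 line(s) (total 0); column heights now [6 2 5 5 1 0], max=6
Drop 5: S rot1 at col 0 lands with bottom-row=5; cleared 0 line(s) (total 0); column heights now [8 7 5 5 1 0], max=8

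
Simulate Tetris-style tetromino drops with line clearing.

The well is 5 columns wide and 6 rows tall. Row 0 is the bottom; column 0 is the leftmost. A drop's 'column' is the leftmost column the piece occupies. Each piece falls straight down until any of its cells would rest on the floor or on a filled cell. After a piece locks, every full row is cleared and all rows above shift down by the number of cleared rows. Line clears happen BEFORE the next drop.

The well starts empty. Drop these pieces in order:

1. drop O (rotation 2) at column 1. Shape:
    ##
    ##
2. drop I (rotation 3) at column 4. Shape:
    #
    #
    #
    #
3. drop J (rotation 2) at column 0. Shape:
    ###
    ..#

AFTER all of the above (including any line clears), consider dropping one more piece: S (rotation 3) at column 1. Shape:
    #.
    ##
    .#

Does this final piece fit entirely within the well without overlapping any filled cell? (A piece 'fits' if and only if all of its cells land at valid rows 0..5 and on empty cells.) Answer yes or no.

Answer: no

Derivation:
Drop 1: O rot2 at col 1 lands with bottom-row=0; cleared 0 line(s) (total 0); column heights now [0 2 2 0 0], max=2
Drop 2: I rot3 at col 4 lands with bottom-row=0; cleared 0 line(s) (total 0); column heights now [0 2 2 0 4], max=4
Drop 3: J rot2 at col 0 lands with bottom-row=2; cleared 0 line(s) (total 0); column heights now [4 4 4 0 4], max=4
Test piece S rot3 at col 1 (width 2): heights before test = [4 4 4 0 4]; fits = False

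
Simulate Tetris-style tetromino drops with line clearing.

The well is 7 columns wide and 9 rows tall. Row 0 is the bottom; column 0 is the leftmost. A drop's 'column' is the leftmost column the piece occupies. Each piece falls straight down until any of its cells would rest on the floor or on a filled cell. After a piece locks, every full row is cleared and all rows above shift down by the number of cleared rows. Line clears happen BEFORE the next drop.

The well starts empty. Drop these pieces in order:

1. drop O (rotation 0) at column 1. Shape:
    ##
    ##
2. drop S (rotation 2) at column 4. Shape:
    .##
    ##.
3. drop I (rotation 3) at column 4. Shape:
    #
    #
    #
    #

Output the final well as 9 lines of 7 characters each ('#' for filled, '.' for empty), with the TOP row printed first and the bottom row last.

Answer: .......
.......
.......
.......
....#..
....#..
....#..
.##.###
.##.##.

Derivation:
Drop 1: O rot0 at col 1 lands with bottom-row=0; cleared 0 line(s) (total 0); column heights now [0 2 2 0 0 0 0], max=2
Drop 2: S rot2 at col 4 lands with bottom-row=0; cleared 0 line(s) (total 0); column heights now [0 2 2 0 1 2 2], max=2
Drop 3: I rot3 at col 4 lands with bottom-row=1; cleared 0 line(s) (total 0); column heights now [0 2 2 0 5 2 2], max=5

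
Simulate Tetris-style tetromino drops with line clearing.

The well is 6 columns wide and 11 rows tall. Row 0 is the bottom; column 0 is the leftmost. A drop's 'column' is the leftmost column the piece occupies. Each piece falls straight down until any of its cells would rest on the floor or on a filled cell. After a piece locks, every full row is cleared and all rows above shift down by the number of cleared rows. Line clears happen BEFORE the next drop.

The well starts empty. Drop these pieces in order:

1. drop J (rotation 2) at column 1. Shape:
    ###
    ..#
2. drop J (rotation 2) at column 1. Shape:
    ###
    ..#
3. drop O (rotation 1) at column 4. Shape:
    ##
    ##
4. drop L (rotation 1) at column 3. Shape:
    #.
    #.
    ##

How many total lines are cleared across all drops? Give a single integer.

Answer: 0

Derivation:
Drop 1: J rot2 at col 1 lands with bottom-row=0; cleared 0 line(s) (total 0); column heights now [0 2 2 2 0 0], max=2
Drop 2: J rot2 at col 1 lands with bottom-row=2; cleared 0 line(s) (total 0); column heights now [0 4 4 4 0 0], max=4
Drop 3: O rot1 at col 4 lands with bottom-row=0; cleared 0 line(s) (total 0); column heights now [0 4 4 4 2 2], max=4
Drop 4: L rot1 at col 3 lands with bottom-row=4; cleared 0 line(s) (total 0); column heights now [0 4 4 7 5 2], max=7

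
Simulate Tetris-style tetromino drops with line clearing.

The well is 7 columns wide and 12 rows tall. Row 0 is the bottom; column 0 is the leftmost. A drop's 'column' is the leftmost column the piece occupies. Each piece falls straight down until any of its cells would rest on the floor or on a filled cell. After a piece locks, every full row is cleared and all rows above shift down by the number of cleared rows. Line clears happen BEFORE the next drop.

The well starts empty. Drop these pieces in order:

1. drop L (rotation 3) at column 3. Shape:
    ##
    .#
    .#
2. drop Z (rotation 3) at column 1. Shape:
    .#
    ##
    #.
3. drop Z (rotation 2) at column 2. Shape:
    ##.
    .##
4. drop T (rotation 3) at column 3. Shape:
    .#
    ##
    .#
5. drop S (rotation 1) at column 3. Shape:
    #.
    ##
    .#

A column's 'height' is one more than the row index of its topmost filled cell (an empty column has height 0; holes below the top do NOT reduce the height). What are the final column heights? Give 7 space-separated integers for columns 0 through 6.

Answer: 0 2 5 10 9 0 0

Derivation:
Drop 1: L rot3 at col 3 lands with bottom-row=0; cleared 0 line(s) (total 0); column heights now [0 0 0 3 3 0 0], max=3
Drop 2: Z rot3 at col 1 lands with bottom-row=0; cleared 0 line(s) (total 0); column heights now [0 2 3 3 3 0 0], max=3
Drop 3: Z rot2 at col 2 lands with bottom-row=3; cleared 0 line(s) (total 0); column heights now [0 2 5 5 4 0 0], max=5
Drop 4: T rot3 at col 3 lands with bottom-row=4; cleared 0 line(s) (total 0); column heights now [0 2 5 6 7 0 0], max=7
Drop 5: S rot1 at col 3 lands with bottom-row=7; cleared 0 line(s) (total 0); column heights now [0 2 5 10 9 0 0], max=10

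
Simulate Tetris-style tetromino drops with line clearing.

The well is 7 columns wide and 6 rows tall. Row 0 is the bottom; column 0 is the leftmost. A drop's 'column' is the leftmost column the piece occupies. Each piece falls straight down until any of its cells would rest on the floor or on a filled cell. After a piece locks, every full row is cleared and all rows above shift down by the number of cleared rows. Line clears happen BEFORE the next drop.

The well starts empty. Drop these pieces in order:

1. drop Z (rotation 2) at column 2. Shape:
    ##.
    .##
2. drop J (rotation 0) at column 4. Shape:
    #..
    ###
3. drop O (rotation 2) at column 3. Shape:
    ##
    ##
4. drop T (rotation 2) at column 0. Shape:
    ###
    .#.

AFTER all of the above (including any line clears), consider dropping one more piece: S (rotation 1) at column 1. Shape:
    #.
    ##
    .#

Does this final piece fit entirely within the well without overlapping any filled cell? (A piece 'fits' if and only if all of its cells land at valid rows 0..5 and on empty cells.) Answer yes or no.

Answer: yes

Derivation:
Drop 1: Z rot2 at col 2 lands with bottom-row=0; cleared 0 line(s) (total 0); column heights now [0 0 2 2 1 0 0], max=2
Drop 2: J rot0 at col 4 lands with bottom-row=1; cleared 0 line(s) (total 0); column heights now [0 0 2 2 3 2 2], max=3
Drop 3: O rot2 at col 3 lands with bottom-row=3; cleared 0 line(s) (total 0); column heights now [0 0 2 5 5 2 2], max=5
Drop 4: T rot2 at col 0 lands with bottom-row=1; cleared 0 line(s) (total 0); column heights now [3 3 3 5 5 2 2], max=5
Test piece S rot1 at col 1 (width 2): heights before test = [3 3 3 5 5 2 2]; fits = True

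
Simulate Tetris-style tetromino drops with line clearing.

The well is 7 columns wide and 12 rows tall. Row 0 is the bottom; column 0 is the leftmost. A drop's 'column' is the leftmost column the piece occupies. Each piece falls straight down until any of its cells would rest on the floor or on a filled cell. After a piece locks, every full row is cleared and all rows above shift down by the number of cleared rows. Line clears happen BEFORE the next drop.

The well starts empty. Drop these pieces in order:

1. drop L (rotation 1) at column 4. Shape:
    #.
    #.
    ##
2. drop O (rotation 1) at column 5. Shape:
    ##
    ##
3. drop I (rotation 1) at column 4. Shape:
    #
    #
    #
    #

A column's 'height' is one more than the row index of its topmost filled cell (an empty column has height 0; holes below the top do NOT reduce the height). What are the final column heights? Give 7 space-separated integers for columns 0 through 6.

Drop 1: L rot1 at col 4 lands with bottom-row=0; cleared 0 line(s) (total 0); column heights now [0 0 0 0 3 1 0], max=3
Drop 2: O rot1 at col 5 lands with bottom-row=1; cleared 0 line(s) (total 0); column heights now [0 0 0 0 3 3 3], max=3
Drop 3: I rot1 at col 4 lands with bottom-row=3; cleared 0 line(s) (total 0); column heights now [0 0 0 0 7 3 3], max=7

Answer: 0 0 0 0 7 3 3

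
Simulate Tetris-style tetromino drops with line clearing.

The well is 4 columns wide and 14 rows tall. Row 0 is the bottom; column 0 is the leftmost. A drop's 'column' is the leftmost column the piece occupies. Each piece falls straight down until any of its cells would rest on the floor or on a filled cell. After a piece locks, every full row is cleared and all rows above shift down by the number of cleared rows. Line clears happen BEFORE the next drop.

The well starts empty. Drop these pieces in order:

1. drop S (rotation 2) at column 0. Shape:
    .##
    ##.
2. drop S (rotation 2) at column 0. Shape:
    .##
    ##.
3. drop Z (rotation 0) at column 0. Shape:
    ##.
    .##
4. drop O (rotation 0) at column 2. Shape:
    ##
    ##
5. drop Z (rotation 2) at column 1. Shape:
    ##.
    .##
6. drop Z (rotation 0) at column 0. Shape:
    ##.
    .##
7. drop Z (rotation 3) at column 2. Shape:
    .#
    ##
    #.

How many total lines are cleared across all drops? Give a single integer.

Drop 1: S rot2 at col 0 lands with bottom-row=0; cleared 0 line(s) (total 0); column heights now [1 2 2 0], max=2
Drop 2: S rot2 at col 0 lands with bottom-row=2; cleared 0 line(s) (total 0); column heights now [3 4 4 0], max=4
Drop 3: Z rot0 at col 0 lands with bottom-row=4; cleared 0 line(s) (total 0); column heights now [6 6 5 0], max=6
Drop 4: O rot0 at col 2 lands with bottom-row=5; cleared 1 line(s) (total 1); column heights now [3 5 6 6], max=6
Drop 5: Z rot2 at col 1 lands with bottom-row=6; cleared 0 line(s) (total 1); column heights now [3 8 8 7], max=8
Drop 6: Z rot0 at col 0 lands with bottom-row=8; cleared 0 line(s) (total 1); column heights now [10 10 9 7], max=10
Drop 7: Z rot3 at col 2 lands with bottom-row=9; cleared 0 line(s) (total 1); column heights now [10 10 11 12], max=12

Answer: 1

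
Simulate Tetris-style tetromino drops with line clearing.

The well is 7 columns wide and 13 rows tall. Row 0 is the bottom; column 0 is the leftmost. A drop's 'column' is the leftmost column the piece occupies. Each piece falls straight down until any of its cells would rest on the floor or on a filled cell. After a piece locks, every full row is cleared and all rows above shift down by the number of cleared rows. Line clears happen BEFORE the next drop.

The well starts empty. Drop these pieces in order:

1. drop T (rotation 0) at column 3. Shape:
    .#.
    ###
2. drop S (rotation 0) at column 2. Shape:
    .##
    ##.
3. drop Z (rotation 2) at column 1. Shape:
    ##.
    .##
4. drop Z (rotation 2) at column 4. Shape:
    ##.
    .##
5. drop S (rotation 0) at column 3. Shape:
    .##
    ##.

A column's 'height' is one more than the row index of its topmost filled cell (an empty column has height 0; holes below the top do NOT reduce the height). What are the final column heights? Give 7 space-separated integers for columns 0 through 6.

Answer: 0 5 5 5 6 6 3

Derivation:
Drop 1: T rot0 at col 3 lands with bottom-row=0; cleared 0 line(s) (total 0); column heights now [0 0 0 1 2 1 0], max=2
Drop 2: S rot0 at col 2 lands with bottom-row=1; cleared 0 line(s) (total 0); column heights now [0 0 2 3 3 1 0], max=3
Drop 3: Z rot2 at col 1 lands with bottom-row=3; cleared 0 line(s) (total 0); column heights now [0 5 5 4 3 1 0], max=5
Drop 4: Z rot2 at col 4 lands with bottom-row=2; cleared 0 line(s) (total 0); column heights now [0 5 5 4 4 4 3], max=5
Drop 5: S rot0 at col 3 lands with bottom-row=4; cleared 0 line(s) (total 0); column heights now [0 5 5 5 6 6 3], max=6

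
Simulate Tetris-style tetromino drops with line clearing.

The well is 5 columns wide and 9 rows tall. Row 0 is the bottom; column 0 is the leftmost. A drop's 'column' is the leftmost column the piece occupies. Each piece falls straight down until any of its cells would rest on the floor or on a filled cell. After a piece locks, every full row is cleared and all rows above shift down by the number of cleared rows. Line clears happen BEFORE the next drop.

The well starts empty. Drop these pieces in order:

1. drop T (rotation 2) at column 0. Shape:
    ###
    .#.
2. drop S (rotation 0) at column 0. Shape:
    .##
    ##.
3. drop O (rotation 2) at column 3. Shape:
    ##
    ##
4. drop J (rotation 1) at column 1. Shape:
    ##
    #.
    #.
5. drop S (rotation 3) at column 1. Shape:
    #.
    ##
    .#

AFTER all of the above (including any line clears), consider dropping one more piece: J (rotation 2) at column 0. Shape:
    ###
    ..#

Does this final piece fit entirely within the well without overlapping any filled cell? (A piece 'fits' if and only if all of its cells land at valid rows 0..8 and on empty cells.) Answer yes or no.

Answer: no

Derivation:
Drop 1: T rot2 at col 0 lands with bottom-row=0; cleared 0 line(s) (total 0); column heights now [2 2 2 0 0], max=2
Drop 2: S rot0 at col 0 lands with bottom-row=2; cleared 0 line(s) (total 0); column heights now [3 4 4 0 0], max=4
Drop 3: O rot2 at col 3 lands with bottom-row=0; cleared 1 line(s) (total 1); column heights now [2 3 3 1 1], max=3
Drop 4: J rot1 at col 1 lands with bottom-row=3; cleared 0 line(s) (total 1); column heights now [2 6 6 1 1], max=6
Drop 5: S rot3 at col 1 lands with bottom-row=6; cleared 0 line(s) (total 1); column heights now [2 9 8 1 1], max=9
Test piece J rot2 at col 0 (width 3): heights before test = [2 9 8 1 1]; fits = False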